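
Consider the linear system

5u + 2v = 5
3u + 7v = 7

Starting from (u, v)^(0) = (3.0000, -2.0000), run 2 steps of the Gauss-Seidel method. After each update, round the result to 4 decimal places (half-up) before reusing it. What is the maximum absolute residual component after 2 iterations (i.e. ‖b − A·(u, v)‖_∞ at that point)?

0.7642

Iteration 1:
  u = (5 - (2)·-2.0000) / (5) = 1.8000
  v = (7 - (3)·1.8000) / (7) = 0.2286
Iteration 2:
  u = (5 - (2)·0.2286) / (5) = 0.9086
  v = (7 - (3)·0.9086) / (7) = 0.6106
Residual b − A·x = (-0.7642, 0.0000); ∞-norm = 0.7642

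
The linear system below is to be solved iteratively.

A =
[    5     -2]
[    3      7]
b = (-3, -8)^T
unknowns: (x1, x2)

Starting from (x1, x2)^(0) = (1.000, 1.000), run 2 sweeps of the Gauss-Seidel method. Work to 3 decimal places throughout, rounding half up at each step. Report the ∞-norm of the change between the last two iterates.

Iteration 1:
  x1 = (-3 - (-2)·1.000) / (5) = -0.200
  x2 = (-8 - (3)·-0.200) / (7) = -1.057
Iteration 2:
  x1 = (-3 - (-2)·-1.057) / (5) = -1.023
  x2 = (-8 - (3)·-1.023) / (7) = -0.704
Change: (-0.823, 0.353) → max |·| = 0.823

0.823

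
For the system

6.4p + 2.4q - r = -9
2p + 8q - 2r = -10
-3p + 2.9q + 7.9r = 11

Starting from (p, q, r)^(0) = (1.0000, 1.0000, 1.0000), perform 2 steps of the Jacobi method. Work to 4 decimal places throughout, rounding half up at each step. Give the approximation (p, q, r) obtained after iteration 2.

(-0.7180, -0.4925, 1.2342)

Iteration 1:
  p = (-9 - (2.4)·1.0000 - (-1)·1.0000) / (6.4) = -1.6250
  q = (-10 - (2)·1.0000 - (-2)·1.0000) / (8) = -1.2500
  r = (11 - (-3)·1.0000 - (2.9)·1.0000) / (7.9) = 1.4051
Iteration 2:
  p = (-9 - (2.4)·-1.2500 - (-1)·1.4051) / (6.4) = -0.7180
  q = (-10 - (2)·-1.6250 - (-2)·1.4051) / (8) = -0.4925
  r = (11 - (-3)·-1.6250 - (2.9)·-1.2500) / (7.9) = 1.2342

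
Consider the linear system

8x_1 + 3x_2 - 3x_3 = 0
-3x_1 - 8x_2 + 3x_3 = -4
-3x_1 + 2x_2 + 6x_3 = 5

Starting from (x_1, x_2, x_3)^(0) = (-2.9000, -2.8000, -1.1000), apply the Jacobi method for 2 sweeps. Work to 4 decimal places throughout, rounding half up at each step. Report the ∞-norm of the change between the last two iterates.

0.9594

Iteration 1:
  x_1 = (0 - (3)·-2.8000 - (-3)·-1.1000) / (8) = 0.6375
  x_2 = (-4 - (-3)·-2.9000 - (3)·-1.1000) / (-8) = 1.1750
  x_3 = (5 - (-3)·-2.9000 - (2)·-2.8000) / (6) = 0.3167
Iteration 2:
  x_1 = (0 - (3)·1.1750 - (-3)·0.3167) / (8) = -0.3219
  x_2 = (-4 - (-3)·0.6375 - (3)·0.3167) / (-8) = 0.3797
  x_3 = (5 - (-3)·0.6375 - (2)·1.1750) / (6) = 0.7604
Change: (-0.9594, -0.7953, 0.4437) → max |·| = 0.9594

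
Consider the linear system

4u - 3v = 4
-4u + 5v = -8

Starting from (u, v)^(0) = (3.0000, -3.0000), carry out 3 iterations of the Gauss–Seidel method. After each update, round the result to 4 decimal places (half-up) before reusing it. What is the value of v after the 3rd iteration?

Iteration 1:
  u = (4 - (-3)·-3.0000) / (4) = -1.2500
  v = (-8 - (-4)·-1.2500) / (5) = -2.6000
Iteration 2:
  u = (4 - (-3)·-2.6000) / (4) = -0.9500
  v = (-8 - (-4)·-0.9500) / (5) = -2.3600
Iteration 3:
  u = (4 - (-3)·-2.3600) / (4) = -0.7700
  v = (-8 - (-4)·-0.7700) / (5) = -2.2160

-2.2160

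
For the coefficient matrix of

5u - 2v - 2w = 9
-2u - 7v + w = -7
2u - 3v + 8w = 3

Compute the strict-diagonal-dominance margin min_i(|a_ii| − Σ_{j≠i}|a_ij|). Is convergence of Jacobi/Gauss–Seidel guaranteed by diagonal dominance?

row 1: |5| − (2+2) = 1
row 2: |-7| − (2+1) = 4
row 3: |8| − (2+3) = 3
minimum over rows = 1 → strictly diagonally dominant (convergence guaranteed)

1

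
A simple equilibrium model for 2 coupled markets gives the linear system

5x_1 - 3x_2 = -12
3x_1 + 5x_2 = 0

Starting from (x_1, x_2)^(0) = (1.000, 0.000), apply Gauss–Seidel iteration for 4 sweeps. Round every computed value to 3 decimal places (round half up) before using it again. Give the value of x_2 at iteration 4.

1.041

Iteration 1:
  x_1 = (-12 - (-3)·0.000) / (5) = -2.400
  x_2 = (0 - (3)·-2.400) / (5) = 1.440
Iteration 2:
  x_1 = (-12 - (-3)·1.440) / (5) = -1.536
  x_2 = (0 - (3)·-1.536) / (5) = 0.922
Iteration 3:
  x_1 = (-12 - (-3)·0.922) / (5) = -1.847
  x_2 = (0 - (3)·-1.847) / (5) = 1.108
Iteration 4:
  x_1 = (-12 - (-3)·1.108) / (5) = -1.735
  x_2 = (0 - (3)·-1.735) / (5) = 1.041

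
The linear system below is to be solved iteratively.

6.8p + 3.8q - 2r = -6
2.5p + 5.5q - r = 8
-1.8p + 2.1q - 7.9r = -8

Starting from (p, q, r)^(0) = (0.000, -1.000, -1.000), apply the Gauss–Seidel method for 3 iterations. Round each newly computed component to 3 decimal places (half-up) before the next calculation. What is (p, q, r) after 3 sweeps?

(-1.616, 2.539, 2.056)

Iteration 1:
  p = (-6 - (3.8)·-1.000 - (-2)·-1.000) / (6.8) = -0.618
  q = (8 - (2.5)·-0.618 - (-1)·-1.000) / (5.5) = 1.554
  r = (-8 - (-1.8)·-0.618 - (2.1)·1.554) / (-7.9) = 1.567
Iteration 2:
  p = (-6 - (3.8)·1.554 - (-2)·1.567) / (6.8) = -1.290
  q = (8 - (2.5)·-1.290 - (-1)·1.567) / (5.5) = 2.326
  r = (-8 - (-1.8)·-1.290 - (2.1)·2.326) / (-7.9) = 1.925
Iteration 3:
  p = (-6 - (3.8)·2.326 - (-2)·1.925) / (6.8) = -1.616
  q = (8 - (2.5)·-1.616 - (-1)·1.925) / (5.5) = 2.539
  r = (-8 - (-1.8)·-1.616 - (2.1)·2.539) / (-7.9) = 2.056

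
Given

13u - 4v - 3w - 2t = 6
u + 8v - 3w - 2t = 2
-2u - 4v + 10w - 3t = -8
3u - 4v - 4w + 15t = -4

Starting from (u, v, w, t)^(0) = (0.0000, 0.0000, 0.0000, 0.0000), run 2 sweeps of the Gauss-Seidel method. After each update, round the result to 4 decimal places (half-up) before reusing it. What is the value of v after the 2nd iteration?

Iteration 1:
  u = (6 - (-4)·0.0000 - (-3)·0.0000 - (-2)·0.0000) / (13) = 0.4615
  v = (2 - (1)·0.4615 - (-3)·0.0000 - (-2)·0.0000) / (8) = 0.1923
  w = (-8 - (-2)·0.4615 - (-4)·0.1923 - (-3)·0.0000) / (10) = -0.6308
  t = (-4 - (3)·0.4615 - (-4)·0.1923 - (-4)·-0.6308) / (15) = -0.4759
Iteration 2:
  u = (6 - (-4)·0.1923 - (-3)·-0.6308 - (-2)·-0.4759) / (13) = 0.3019
  v = (2 - (1)·0.3019 - (-3)·-0.6308 - (-2)·-0.4759) / (8) = -0.1433
  w = (-8 - (-2)·0.3019 - (-4)·-0.1433 - (-3)·-0.4759) / (10) = -0.9397
  t = (-4 - (3)·0.3019 - (-4)·-0.1433 - (-4)·-0.9397) / (15) = -0.6158

-0.1433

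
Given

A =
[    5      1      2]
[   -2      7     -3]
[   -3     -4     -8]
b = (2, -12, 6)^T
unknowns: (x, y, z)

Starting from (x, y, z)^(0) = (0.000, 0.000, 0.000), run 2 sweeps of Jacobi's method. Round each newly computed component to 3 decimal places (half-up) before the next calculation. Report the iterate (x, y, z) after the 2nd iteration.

(1.043, -1.921, -0.043)

Iteration 1:
  x = (2 - (1)·0.000 - (2)·0.000) / (5) = 0.400
  y = (-12 - (-2)·0.000 - (-3)·0.000) / (7) = -1.714
  z = (6 - (-3)·0.000 - (-4)·0.000) / (-8) = -0.750
Iteration 2:
  x = (2 - (1)·-1.714 - (2)·-0.750) / (5) = 1.043
  y = (-12 - (-2)·0.400 - (-3)·-0.750) / (7) = -1.921
  z = (6 - (-3)·0.400 - (-4)·-1.714) / (-8) = -0.043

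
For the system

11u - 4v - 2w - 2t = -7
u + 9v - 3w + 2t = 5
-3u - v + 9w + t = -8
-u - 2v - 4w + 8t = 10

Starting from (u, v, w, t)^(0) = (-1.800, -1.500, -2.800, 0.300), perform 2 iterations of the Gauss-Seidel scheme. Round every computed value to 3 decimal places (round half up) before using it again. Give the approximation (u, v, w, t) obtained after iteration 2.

Iteration 1:
  u = (-7 - (-4)·-1.500 - (-2)·-2.800 - (-2)·0.300) / (11) = -1.636
  v = (5 - (1)·-1.636 - (-3)·-2.800 - (2)·0.300) / (9) = -0.263
  w = (-8 - (-3)·-1.636 - (-1)·-0.263 - (1)·0.300) / (9) = -1.497
  t = (10 - (-1)·-1.636 - (-2)·-0.263 - (-4)·-1.497) / (8) = 0.231
Iteration 2:
  u = (-7 - (-4)·-0.263 - (-2)·-1.497 - (-2)·0.231) / (11) = -0.962
  v = (5 - (1)·-0.962 - (-3)·-1.497 - (2)·0.231) / (9) = 0.112
  w = (-8 - (-3)·-0.962 - (-1)·0.112 - (1)·0.231) / (9) = -1.223
  t = (10 - (-1)·-0.962 - (-2)·0.112 - (-4)·-1.223) / (8) = 0.546

(-0.962, 0.112, -1.223, 0.546)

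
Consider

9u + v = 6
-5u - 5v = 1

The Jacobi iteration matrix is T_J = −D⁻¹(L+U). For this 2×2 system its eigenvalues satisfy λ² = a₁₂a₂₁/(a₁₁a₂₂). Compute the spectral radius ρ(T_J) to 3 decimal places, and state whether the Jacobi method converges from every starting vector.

0.333

a₁₂a₂₁/(a₁₁a₂₂) = (1)·(-5) / ((9)·(-5)) = 0.111111
ρ = √|0.111111| = √0.111111 = 0.333
ρ < 1, so Jacobi converges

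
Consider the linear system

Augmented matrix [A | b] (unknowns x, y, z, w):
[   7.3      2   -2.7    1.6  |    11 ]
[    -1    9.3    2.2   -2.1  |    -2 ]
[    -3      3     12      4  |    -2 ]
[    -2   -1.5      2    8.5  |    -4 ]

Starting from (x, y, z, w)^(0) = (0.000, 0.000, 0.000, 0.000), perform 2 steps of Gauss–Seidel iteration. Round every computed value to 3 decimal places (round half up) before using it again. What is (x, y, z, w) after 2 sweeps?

Iteration 1:
  x = (11 - (2)·0.000 - (-2.7)·0.000 - (1.6)·0.000) / (7.3) = 1.507
  y = (-2 - (-1)·1.507 - (2.2)·0.000 - (-2.1)·0.000) / (9.3) = -0.053
  z = (-2 - (-3)·1.507 - (3)·-0.053 - (4)·0.000) / (12) = 0.223
  w = (-4 - (-2)·1.507 - (-1.5)·-0.053 - (2)·0.223) / (8.5) = -0.178
Iteration 2:
  x = (11 - (2)·-0.053 - (-2.7)·0.223 - (1.6)·-0.178) / (7.3) = 1.643
  y = (-2 - (-1)·1.643 - (2.2)·0.223 - (-2.1)·-0.178) / (9.3) = -0.131
  z = (-2 - (-3)·1.643 - (3)·-0.131 - (4)·-0.178) / (12) = 0.336
  w = (-4 - (-2)·1.643 - (-1.5)·-0.131 - (2)·0.336) / (8.5) = -0.186

(1.643, -0.131, 0.336, -0.186)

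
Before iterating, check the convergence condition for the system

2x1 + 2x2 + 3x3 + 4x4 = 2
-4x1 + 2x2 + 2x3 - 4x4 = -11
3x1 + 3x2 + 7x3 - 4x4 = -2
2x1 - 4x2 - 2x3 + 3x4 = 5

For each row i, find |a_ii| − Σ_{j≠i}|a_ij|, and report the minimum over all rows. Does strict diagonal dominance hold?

-8

row 1: |2| − (2+3+4) = -7
row 2: |2| − (4+2+4) = -8
row 3: |7| − (3+3+4) = -3
row 4: |3| − (2+4+2) = -5
minimum over rows = -8 → not strictly diagonally dominant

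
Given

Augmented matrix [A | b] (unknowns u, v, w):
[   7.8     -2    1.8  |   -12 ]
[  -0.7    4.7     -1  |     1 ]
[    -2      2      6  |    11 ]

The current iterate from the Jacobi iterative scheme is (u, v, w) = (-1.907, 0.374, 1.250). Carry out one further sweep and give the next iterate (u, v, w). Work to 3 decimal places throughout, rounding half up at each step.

(-1.731, 0.195, 1.073)

One sweep:
  u = (-12 - (-2)·0.374 - (1.8)·1.250) / (7.8) = -1.731
  v = (1 - (-0.7)·-1.907 - (-1)·1.250) / (4.7) = 0.195
  w = (11 - (-2)·-1.907 - (2)·0.374) / (6) = 1.073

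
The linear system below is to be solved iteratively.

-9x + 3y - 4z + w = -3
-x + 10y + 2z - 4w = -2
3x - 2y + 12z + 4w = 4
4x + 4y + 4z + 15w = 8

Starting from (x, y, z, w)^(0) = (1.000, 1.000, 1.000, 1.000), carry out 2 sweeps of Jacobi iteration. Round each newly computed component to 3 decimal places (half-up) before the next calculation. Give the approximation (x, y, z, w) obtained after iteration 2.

(0.374, -0.257, 0.356, 0.440)

Iteration 1:
  x = (-3 - (3)·1.000 - (-4)·1.000 - (1)·1.000) / (-9) = 0.333
  y = (-2 - (-1)·1.000 - (2)·1.000 - (-4)·1.000) / (10) = 0.100
  z = (4 - (3)·1.000 - (-2)·1.000 - (4)·1.000) / (12) = -0.083
  w = (8 - (4)·1.000 - (4)·1.000 - (4)·1.000) / (15) = -0.267
Iteration 2:
  x = (-3 - (3)·0.100 - (-4)·-0.083 - (1)·-0.267) / (-9) = 0.374
  y = (-2 - (-1)·0.333 - (2)·-0.083 - (-4)·-0.267) / (10) = -0.257
  z = (4 - (3)·0.333 - (-2)·0.100 - (4)·-0.267) / (12) = 0.356
  w = (8 - (4)·0.333 - (4)·0.100 - (4)·-0.083) / (15) = 0.440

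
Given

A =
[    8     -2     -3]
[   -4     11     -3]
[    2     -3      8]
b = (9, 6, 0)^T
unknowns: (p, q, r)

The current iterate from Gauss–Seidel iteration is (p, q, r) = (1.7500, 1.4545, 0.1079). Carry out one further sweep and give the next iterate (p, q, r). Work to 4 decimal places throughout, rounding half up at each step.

(1.5291, 1.1309, 0.0418)

One sweep:
  p = (9 - (-2)·1.4545 - (-3)·0.1079) / (8) = 1.5291
  q = (6 - (-4)·1.5291 - (-3)·0.1079) / (11) = 1.1309
  r = (0 - (2)·1.5291 - (-3)·1.1309) / (8) = 0.0418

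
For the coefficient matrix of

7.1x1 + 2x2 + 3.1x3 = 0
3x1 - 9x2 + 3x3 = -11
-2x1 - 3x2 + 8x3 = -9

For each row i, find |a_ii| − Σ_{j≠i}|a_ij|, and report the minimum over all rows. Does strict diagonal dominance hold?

row 1: |7.1| − (2+3.1) = 2
row 2: |-9| − (3+3) = 3
row 3: |8| − (2+3) = 3
minimum over rows = 2 → strictly diagonally dominant (convergence guaranteed)

2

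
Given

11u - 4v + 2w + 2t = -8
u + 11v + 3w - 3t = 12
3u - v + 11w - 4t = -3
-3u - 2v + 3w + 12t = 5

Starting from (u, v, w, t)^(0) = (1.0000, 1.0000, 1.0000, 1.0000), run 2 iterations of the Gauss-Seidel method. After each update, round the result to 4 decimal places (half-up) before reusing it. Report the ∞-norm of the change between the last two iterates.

0.3268

Iteration 1:
  u = (-8 - (-4)·1.0000 - (2)·1.0000 - (2)·1.0000) / (11) = -0.7273
  v = (12 - (1)·-0.7273 - (3)·1.0000 - (-3)·1.0000) / (11) = 1.1570
  w = (-3 - (3)·-0.7273 - (-1)·1.1570 - (-4)·1.0000) / (11) = 0.3944
  t = (5 - (-3)·-0.7273 - (-2)·1.1570 - (3)·0.3944) / (12) = 0.3291
Iteration 2:
  u = (-8 - (-4)·1.1570 - (2)·0.3944 - (2)·0.3291) / (11) = -0.4381
  v = (12 - (1)·-0.4381 - (3)·0.3944 - (-3)·0.3291) / (11) = 1.1129
  w = (-3 - (3)·-0.4381 - (-1)·1.1129 - (-4)·0.3291) / (11) = 0.0676
  t = (5 - (-3)·-0.4381 - (-2)·1.1129 - (3)·0.0676) / (12) = 0.4757
Change: (0.2892, -0.0441, -0.3268, 0.1466) → max |·| = 0.3268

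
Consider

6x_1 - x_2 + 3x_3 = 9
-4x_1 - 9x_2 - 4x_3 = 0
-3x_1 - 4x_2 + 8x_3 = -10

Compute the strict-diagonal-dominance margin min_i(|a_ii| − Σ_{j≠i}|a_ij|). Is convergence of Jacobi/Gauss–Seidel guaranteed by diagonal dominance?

1

row 1: |6| − (1+3) = 2
row 2: |-9| − (4+4) = 1
row 3: |8| − (3+4) = 1
minimum over rows = 1 → strictly diagonally dominant (convergence guaranteed)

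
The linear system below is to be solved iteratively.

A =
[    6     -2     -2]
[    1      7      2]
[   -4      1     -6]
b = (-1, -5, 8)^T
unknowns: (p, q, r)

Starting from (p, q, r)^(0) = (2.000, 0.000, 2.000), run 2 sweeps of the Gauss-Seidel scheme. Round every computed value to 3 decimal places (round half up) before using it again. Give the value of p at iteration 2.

-1.250

Iteration 1:
  p = (-1 - (-2)·0.000 - (-2)·2.000) / (6) = 0.500
  q = (-5 - (1)·0.500 - (2)·2.000) / (7) = -1.357
  r = (8 - (-4)·0.500 - (1)·-1.357) / (-6) = -1.893
Iteration 2:
  p = (-1 - (-2)·-1.357 - (-2)·-1.893) / (6) = -1.250
  q = (-5 - (1)·-1.250 - (2)·-1.893) / (7) = 0.005
  r = (8 - (-4)·-1.250 - (1)·0.005) / (-6) = -0.499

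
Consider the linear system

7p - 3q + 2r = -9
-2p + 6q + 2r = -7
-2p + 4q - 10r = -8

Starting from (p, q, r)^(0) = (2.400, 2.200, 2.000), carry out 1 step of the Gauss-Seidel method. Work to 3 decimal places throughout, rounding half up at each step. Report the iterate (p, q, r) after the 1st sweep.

(-0.914, -2.138, 0.128)

Iteration 1:
  p = (-9 - (-3)·2.200 - (2)·2.000) / (7) = -0.914
  q = (-7 - (-2)·-0.914 - (2)·2.000) / (6) = -2.138
  r = (-8 - (-2)·-0.914 - (4)·-2.138) / (-10) = 0.128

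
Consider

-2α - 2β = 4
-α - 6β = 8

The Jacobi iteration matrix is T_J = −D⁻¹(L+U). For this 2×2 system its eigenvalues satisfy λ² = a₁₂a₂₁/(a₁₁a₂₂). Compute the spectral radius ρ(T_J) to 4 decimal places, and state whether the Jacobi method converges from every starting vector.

0.4082

a₁₂a₂₁/(a₁₁a₂₂) = (-2)·(-1) / ((-2)·(-6)) = 0.166667
ρ = √|0.166667| = √0.166667 = 0.4082
ρ < 1, so Jacobi converges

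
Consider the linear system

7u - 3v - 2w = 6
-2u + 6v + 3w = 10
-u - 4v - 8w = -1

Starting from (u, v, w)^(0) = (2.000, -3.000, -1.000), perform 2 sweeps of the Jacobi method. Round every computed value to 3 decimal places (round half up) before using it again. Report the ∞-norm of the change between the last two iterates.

Iteration 1:
  u = (6 - (-3)·-3.000 - (-2)·-1.000) / (7) = -0.714
  v = (10 - (-2)·2.000 - (3)·-1.000) / (6) = 2.833
  w = (-1 - (-1)·2.000 - (-4)·-3.000) / (-8) = 1.375
Iteration 2:
  u = (6 - (-3)·2.833 - (-2)·1.375) / (7) = 2.464
  v = (10 - (-2)·-0.714 - (3)·1.375) / (6) = 0.741
  w = (-1 - (-1)·-0.714 - (-4)·2.833) / (-8) = -1.202
Change: (3.178, -2.092, -2.577) → max |·| = 3.178

3.178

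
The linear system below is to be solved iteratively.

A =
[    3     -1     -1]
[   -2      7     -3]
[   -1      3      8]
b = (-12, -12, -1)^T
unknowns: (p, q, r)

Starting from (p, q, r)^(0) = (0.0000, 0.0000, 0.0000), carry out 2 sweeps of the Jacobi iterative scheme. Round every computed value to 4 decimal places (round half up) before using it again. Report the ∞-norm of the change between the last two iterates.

1.1964

Iteration 1:
  p = (-12 - (-1)·0.0000 - (-1)·0.0000) / (3) = -4.0000
  q = (-12 - (-2)·0.0000 - (-3)·0.0000) / (7) = -1.7143
  r = (-1 - (-1)·0.0000 - (3)·0.0000) / (8) = -0.1250
Iteration 2:
  p = (-12 - (-1)·-1.7143 - (-1)·-0.1250) / (3) = -4.6131
  q = (-12 - (-2)·-4.0000 - (-3)·-0.1250) / (7) = -2.9107
  r = (-1 - (-1)·-4.0000 - (3)·-1.7143) / (8) = 0.0179
Change: (-0.6131, -1.1964, 0.1429) → max |·| = 1.1964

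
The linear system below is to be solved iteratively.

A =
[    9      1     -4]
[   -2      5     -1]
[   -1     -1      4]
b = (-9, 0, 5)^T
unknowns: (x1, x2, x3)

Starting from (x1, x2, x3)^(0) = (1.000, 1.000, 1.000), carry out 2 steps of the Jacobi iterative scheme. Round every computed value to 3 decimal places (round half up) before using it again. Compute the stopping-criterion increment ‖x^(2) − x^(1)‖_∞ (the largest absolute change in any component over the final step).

Iteration 1:
  x1 = (-9 - (1)·1.000 - (-4)·1.000) / (9) = -0.667
  x2 = (0 - (-2)·1.000 - (-1)·1.000) / (5) = 0.600
  x3 = (5 - (-1)·1.000 - (-1)·1.000) / (4) = 1.750
Iteration 2:
  x1 = (-9 - (1)·0.600 - (-4)·1.750) / (9) = -0.289
  x2 = (0 - (-2)·-0.667 - (-1)·1.750) / (5) = 0.083
  x3 = (5 - (-1)·-0.667 - (-1)·0.600) / (4) = 1.233
Change: (0.378, -0.517, -0.517) → max |·| = 0.517

0.517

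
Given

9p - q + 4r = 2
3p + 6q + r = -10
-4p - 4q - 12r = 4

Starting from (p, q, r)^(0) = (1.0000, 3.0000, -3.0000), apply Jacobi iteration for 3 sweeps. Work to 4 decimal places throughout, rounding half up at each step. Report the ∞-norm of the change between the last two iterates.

Iteration 1:
  p = (2 - (-1)·3.0000 - (4)·-3.0000) / (9) = 1.8889
  q = (-10 - (3)·1.0000 - (1)·-3.0000) / (6) = -1.6667
  r = (4 - (-4)·1.0000 - (-4)·3.0000) / (-12) = -1.6667
Iteration 2:
  p = (2 - (-1)·-1.6667 - (4)·-1.6667) / (9) = 0.7778
  q = (-10 - (3)·1.8889 - (1)·-1.6667) / (6) = -2.3333
  r = (4 - (-4)·1.8889 - (-4)·-1.6667) / (-12) = -0.4074
Iteration 3:
  p = (2 - (-1)·-2.3333 - (4)·-0.4074) / (9) = 0.1440
  q = (-10 - (3)·0.7778 - (1)·-0.4074) / (6) = -1.9877
  r = (4 - (-4)·0.7778 - (-4)·-2.3333) / (-12) = 0.1852
Change: (-0.6338, 0.3456, 0.5926) → max |·| = 0.6338

0.6338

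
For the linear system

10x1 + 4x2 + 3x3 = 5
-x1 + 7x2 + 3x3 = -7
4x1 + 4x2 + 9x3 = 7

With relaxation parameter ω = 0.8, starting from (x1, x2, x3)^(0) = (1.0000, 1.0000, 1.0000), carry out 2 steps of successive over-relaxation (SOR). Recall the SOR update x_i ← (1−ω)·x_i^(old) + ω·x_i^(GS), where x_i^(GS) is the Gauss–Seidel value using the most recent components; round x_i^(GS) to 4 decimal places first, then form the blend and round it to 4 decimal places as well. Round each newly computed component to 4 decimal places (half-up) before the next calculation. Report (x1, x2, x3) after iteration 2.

Iteration 1:
  x1: GS value = (5 - (4)·1.0000 - (3)·1.0000) / (10) = -0.2000;  x1 ← (1−ω)·1.0000 + ω·-0.2000 = 0.0400
  x2: GS value = (-7 - (-1)·0.0400 - (3)·1.0000) / (7) = -1.4229;  x2 ← (1−ω)·1.0000 + ω·-1.4229 = -0.9383
  x3: GS value = (7 - (4)·0.0400 - (4)·-0.9383) / (9) = 1.1770;  x3 ← (1−ω)·1.0000 + ω·1.1770 = 1.1416
Iteration 2:
  x1: GS value = (5 - (4)·-0.9383 - (3)·1.1416) / (10) = 0.5328;  x1 ← (1−ω)·0.0400 + ω·0.5328 = 0.4342
  x2: GS value = (-7 - (-1)·0.4342 - (3)·1.1416) / (7) = -1.4272;  x2 ← (1−ω)·-0.9383 + ω·-1.4272 = -1.3294
  x3: GS value = (7 - (4)·0.4342 - (4)·-1.3294) / (9) = 1.1756;  x3 ← (1−ω)·1.1416 + ω·1.1756 = 1.1688

(0.4342, -1.3294, 1.1688)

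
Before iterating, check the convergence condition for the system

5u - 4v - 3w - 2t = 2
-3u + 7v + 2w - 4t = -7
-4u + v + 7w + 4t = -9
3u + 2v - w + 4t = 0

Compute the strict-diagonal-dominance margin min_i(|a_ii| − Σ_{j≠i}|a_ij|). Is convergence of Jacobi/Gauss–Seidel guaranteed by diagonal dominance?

-4

row 1: |5| − (4+3+2) = -4
row 2: |7| − (3+2+4) = -2
row 3: |7| − (4+1+4) = -2
row 4: |4| − (3+2+1) = -2
minimum over rows = -4 → not strictly diagonally dominant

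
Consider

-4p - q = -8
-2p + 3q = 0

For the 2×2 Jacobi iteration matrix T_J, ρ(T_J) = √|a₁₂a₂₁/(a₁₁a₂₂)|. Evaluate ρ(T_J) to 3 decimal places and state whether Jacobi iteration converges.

0.408

a₁₂a₂₁/(a₁₁a₂₂) = (-1)·(-2) / ((-4)·(3)) = -0.166667
ρ = √|-0.166667| = √0.166667 = 0.408
ρ < 1, so Jacobi converges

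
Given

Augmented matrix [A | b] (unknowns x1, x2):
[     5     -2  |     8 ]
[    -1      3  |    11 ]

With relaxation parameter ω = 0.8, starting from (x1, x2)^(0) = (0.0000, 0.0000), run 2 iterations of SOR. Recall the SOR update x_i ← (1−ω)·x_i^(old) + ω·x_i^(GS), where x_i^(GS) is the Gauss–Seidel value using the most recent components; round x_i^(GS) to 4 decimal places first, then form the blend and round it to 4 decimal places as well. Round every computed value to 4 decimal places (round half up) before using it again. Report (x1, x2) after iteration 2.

Iteration 1:
  x1: GS value = (8 - (-2)·0.0000) / (5) = 1.6000;  x1 ← (1−ω)·0.0000 + ω·1.6000 = 1.2800
  x2: GS value = (11 - (-1)·1.2800) / (3) = 4.0933;  x2 ← (1−ω)·0.0000 + ω·4.0933 = 3.2746
Iteration 2:
  x1: GS value = (8 - (-2)·3.2746) / (5) = 2.9098;  x1 ← (1−ω)·1.2800 + ω·2.9098 = 2.5838
  x2: GS value = (11 - (-1)·2.5838) / (3) = 4.5279;  x2 ← (1−ω)·3.2746 + ω·4.5279 = 4.2772

(2.5838, 4.2772)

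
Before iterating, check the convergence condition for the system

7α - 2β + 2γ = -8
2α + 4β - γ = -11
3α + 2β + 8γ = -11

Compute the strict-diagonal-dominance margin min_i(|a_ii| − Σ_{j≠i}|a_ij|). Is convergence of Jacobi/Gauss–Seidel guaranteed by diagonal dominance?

1

row 1: |7| − (2+2) = 3
row 2: |4| − (2+1) = 1
row 3: |8| − (3+2) = 3
minimum over rows = 1 → strictly diagonally dominant (convergence guaranteed)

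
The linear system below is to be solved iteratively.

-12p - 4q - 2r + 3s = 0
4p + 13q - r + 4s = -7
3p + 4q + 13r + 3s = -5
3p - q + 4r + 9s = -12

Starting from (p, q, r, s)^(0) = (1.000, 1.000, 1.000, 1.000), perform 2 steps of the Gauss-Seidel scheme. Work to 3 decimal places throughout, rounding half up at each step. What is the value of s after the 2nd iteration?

-1.332

Iteration 1:
  p = (0 - (-4)·1.000 - (-2)·1.000 - (3)·1.000) / (-12) = -0.250
  q = (-7 - (4)·-0.250 - (-1)·1.000 - (4)·1.000) / (13) = -0.692
  r = (-5 - (3)·-0.250 - (4)·-0.692 - (3)·1.000) / (13) = -0.345
  s = (-12 - (3)·-0.250 - (-1)·-0.692 - (4)·-0.345) / (9) = -1.174
Iteration 2:
  p = (0 - (-4)·-0.692 - (-2)·-0.345 - (3)·-1.174) / (-12) = -0.005
  q = (-7 - (4)·-0.005 - (-1)·-0.345 - (4)·-1.174) / (13) = -0.202
  r = (-5 - (3)·-0.005 - (4)·-0.202 - (3)·-1.174) / (13) = -0.050
  s = (-12 - (3)·-0.005 - (-1)·-0.202 - (4)·-0.050) / (9) = -1.332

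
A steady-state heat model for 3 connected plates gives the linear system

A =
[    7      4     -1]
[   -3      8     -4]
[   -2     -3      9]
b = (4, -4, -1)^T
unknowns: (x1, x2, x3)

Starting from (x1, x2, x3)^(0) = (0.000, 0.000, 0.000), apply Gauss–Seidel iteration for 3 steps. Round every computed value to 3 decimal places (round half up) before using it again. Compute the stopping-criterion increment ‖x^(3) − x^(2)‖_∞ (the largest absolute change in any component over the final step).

0.019

Iteration 1:
  x1 = (4 - (4)·0.000 - (-1)·0.000) / (7) = 0.571
  x2 = (-4 - (-3)·0.571 - (-4)·0.000) / (8) = -0.286
  x3 = (-1 - (-2)·0.571 - (-3)·-0.286) / (9) = -0.080
Iteration 2:
  x1 = (4 - (4)·-0.286 - (-1)·-0.080) / (7) = 0.723
  x2 = (-4 - (-3)·0.723 - (-4)·-0.080) / (8) = -0.269
  x3 = (-1 - (-2)·0.723 - (-3)·-0.269) / (9) = -0.040
Iteration 3:
  x1 = (4 - (4)·-0.269 - (-1)·-0.040) / (7) = 0.719
  x2 = (-4 - (-3)·0.719 - (-4)·-0.040) / (8) = -0.250
  x3 = (-1 - (-2)·0.719 - (-3)·-0.250) / (9) = -0.035
Change: (-0.004, 0.019, 0.005) → max |·| = 0.019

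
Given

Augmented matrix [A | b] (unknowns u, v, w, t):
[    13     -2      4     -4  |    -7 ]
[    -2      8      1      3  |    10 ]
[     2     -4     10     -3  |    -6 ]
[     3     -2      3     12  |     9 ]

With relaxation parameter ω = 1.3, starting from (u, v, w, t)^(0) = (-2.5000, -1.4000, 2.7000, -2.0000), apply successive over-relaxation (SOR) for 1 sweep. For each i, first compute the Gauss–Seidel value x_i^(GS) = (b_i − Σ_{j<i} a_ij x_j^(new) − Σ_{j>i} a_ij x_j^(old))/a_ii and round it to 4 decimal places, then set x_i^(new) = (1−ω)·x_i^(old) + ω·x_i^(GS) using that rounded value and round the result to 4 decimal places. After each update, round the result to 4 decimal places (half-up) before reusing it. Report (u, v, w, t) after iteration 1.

Iteration 1:
  u: GS value = (-7 - (-2)·-1.4000 - (4)·2.7000 - (-4)·-2.0000) / (13) = -2.2000;  u ← (1−ω)·-2.5000 + ω·-2.2000 = -2.1100
  v: GS value = (10 - (-2)·-2.1100 - (1)·2.7000 - (3)·-2.0000) / (8) = 1.1350;  v ← (1−ω)·-1.4000 + ω·1.1350 = 1.8955
  w: GS value = (-6 - (2)·-2.1100 - (-4)·1.8955 - (-3)·-2.0000) / (10) = -0.0198;  w ← (1−ω)·2.7000 + ω·-0.0198 = -0.8357
  t: GS value = (9 - (3)·-2.1100 - (-2)·1.8955 - (3)·-0.8357) / (12) = 1.8023;  t ← (1−ω)·-2.0000 + ω·1.8023 = 2.9430

(-2.1100, 1.8955, -0.8357, 2.9430)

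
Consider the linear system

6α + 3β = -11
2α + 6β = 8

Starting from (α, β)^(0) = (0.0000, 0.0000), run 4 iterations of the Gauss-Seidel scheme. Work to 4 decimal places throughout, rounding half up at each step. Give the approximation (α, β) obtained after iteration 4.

(-2.9946, 2.3315)

Iteration 1:
  α = (-11 - (3)·0.0000) / (6) = -1.8333
  β = (8 - (2)·-1.8333) / (6) = 1.9444
Iteration 2:
  α = (-11 - (3)·1.9444) / (6) = -2.8055
  β = (8 - (2)·-2.8055) / (6) = 2.2685
Iteration 3:
  α = (-11 - (3)·2.2685) / (6) = -2.9676
  β = (8 - (2)·-2.9676) / (6) = 2.3225
Iteration 4:
  α = (-11 - (3)·2.3225) / (6) = -2.9946
  β = (8 - (2)·-2.9946) / (6) = 2.3315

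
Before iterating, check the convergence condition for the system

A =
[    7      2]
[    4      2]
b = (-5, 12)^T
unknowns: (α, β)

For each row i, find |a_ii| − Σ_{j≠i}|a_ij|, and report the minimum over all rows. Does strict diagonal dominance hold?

row 1: |7| − (2) = 5
row 2: |2| − (4) = -2
minimum over rows = -2 → not strictly diagonally dominant

-2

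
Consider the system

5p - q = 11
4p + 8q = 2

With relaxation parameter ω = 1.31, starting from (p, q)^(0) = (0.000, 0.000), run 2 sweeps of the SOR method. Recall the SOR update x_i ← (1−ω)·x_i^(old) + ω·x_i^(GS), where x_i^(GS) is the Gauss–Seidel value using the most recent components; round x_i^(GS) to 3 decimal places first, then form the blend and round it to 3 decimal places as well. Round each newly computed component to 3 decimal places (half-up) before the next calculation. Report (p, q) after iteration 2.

Iteration 1:
  p: GS value = (11 - (-1)·0.000) / (5) = 2.200;  p ← (1−ω)·0.000 + ω·2.200 = 2.882
  q: GS value = (2 - (4)·2.882) / (8) = -1.191;  q ← (1−ω)·0.000 + ω·-1.191 = -1.560
Iteration 2:
  p: GS value = (11 - (-1)·-1.560) / (5) = 1.888;  p ← (1−ω)·2.882 + ω·1.888 = 1.580
  q: GS value = (2 - (4)·1.580) / (8) = -0.540;  q ← (1−ω)·-1.560 + ω·-0.540 = -0.224

(1.580, -0.224)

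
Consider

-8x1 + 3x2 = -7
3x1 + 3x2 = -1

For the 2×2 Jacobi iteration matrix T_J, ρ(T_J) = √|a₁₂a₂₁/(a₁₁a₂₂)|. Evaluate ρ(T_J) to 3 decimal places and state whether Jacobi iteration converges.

0.612

a₁₂a₂₁/(a₁₁a₂₂) = (3)·(3) / ((-8)·(3)) = -0.375000
ρ = √|-0.375000| = √0.375000 = 0.612
ρ < 1, so Jacobi converges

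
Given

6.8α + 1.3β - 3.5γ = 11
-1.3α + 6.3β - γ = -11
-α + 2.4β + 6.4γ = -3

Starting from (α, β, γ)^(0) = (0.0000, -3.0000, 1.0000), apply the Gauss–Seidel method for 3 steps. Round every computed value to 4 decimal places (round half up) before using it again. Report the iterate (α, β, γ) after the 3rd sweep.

(2.0288, -1.2762, 0.3268)

Iteration 1:
  α = (11 - (1.3)·-3.0000 - (-3.5)·1.0000) / (6.8) = 2.7059
  β = (-11 - (-1.3)·2.7059 - (-1)·1.0000) / (6.3) = -1.0289
  γ = (-3 - (-1)·2.7059 - (2.4)·-1.0289) / (6.4) = 0.3399
Iteration 2:
  α = (11 - (1.3)·-1.0289 - (-3.5)·0.3399) / (6.8) = 1.9893
  β = (-11 - (-1.3)·1.9893 - (-1)·0.3399) / (6.3) = -1.2816
  γ = (-3 - (-1)·1.9893 - (2.4)·-1.2816) / (6.4) = 0.3227
Iteration 3:
  α = (11 - (1.3)·-1.2816 - (-3.5)·0.3227) / (6.8) = 2.0288
  β = (-11 - (-1.3)·2.0288 - (-1)·0.3227) / (6.3) = -1.2762
  γ = (-3 - (-1)·2.0288 - (2.4)·-1.2762) / (6.4) = 0.3268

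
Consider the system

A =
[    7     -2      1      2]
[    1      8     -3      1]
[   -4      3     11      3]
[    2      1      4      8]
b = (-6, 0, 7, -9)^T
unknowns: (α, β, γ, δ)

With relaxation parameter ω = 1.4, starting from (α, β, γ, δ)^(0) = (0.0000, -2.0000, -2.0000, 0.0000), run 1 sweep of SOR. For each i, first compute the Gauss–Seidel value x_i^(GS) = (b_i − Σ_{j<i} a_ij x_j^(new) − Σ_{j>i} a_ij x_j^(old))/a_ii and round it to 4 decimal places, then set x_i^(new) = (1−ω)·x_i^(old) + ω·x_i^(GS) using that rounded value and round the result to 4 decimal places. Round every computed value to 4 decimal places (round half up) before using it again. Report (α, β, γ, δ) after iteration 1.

(-1.6001, 0.0300, 0.8648, -1.6255)

Iteration 1:
  α: GS value = (-6 - (-2)·-2.0000 - (1)·-2.0000 - (2)·0.0000) / (7) = -1.1429;  α ← (1−ω)·0.0000 + ω·-1.1429 = -1.6001
  β: GS value = (0 - (1)·-1.6001 - (-3)·-2.0000 - (1)·0.0000) / (8) = -0.5500;  β ← (1−ω)·-2.0000 + ω·-0.5500 = 0.0300
  γ: GS value = (7 - (-4)·-1.6001 - (3)·0.0300 - (3)·0.0000) / (11) = 0.0463;  γ ← (1−ω)·-2.0000 + ω·0.0463 = 0.8648
  δ: GS value = (-9 - (2)·-1.6001 - (1)·0.0300 - (4)·0.8648) / (8) = -1.1611;  δ ← (1−ω)·0.0000 + ω·-1.1611 = -1.6255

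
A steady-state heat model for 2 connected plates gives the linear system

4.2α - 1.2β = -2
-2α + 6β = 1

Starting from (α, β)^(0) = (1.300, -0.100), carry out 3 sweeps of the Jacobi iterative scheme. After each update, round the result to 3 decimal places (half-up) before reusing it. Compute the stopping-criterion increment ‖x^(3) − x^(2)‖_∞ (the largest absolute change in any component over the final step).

0.172

Iteration 1:
  α = (-2 - (-1.2)·-0.100) / (4.2) = -0.505
  β = (1 - (-2)·1.300) / (6) = 0.600
Iteration 2:
  α = (-2 - (-1.2)·0.600) / (4.2) = -0.305
  β = (1 - (-2)·-0.505) / (6) = -0.002
Iteration 3:
  α = (-2 - (-1.2)·-0.002) / (4.2) = -0.477
  β = (1 - (-2)·-0.305) / (6) = 0.065
Change: (-0.172, 0.067) → max |·| = 0.172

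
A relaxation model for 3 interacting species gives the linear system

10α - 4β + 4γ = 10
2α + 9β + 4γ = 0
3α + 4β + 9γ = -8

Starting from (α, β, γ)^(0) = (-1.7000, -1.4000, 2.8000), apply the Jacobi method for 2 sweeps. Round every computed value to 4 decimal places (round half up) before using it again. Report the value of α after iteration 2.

Iteration 1:
  α = (10 - (-4)·-1.4000 - (4)·2.8000) / (10) = -0.6800
  β = (0 - (2)·-1.7000 - (4)·2.8000) / (9) = -0.8667
  γ = (-8 - (3)·-1.7000 - (4)·-1.4000) / (9) = 0.3000
Iteration 2:
  α = (10 - (-4)·-0.8667 - (4)·0.3000) / (10) = 0.5333
  β = (0 - (2)·-0.6800 - (4)·0.3000) / (9) = 0.0178
  γ = (-8 - (3)·-0.6800 - (4)·-0.8667) / (9) = -0.2770

0.5333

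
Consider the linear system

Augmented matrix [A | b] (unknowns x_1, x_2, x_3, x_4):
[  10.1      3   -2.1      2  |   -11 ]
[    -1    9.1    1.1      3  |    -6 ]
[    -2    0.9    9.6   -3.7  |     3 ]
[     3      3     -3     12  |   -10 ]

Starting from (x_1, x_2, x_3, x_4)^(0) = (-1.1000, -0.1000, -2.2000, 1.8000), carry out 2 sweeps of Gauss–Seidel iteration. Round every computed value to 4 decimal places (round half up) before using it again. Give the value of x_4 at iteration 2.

Iteration 1:
  x_1 = (-11 - (3)·-0.1000 - (-2.1)·-2.2000 - (2)·1.8000) / (10.1) = -1.8733
  x_2 = (-6 - (-1)·-1.8733 - (1.1)·-2.2000 - (3)·1.8000) / (9.1) = -1.1927
  x_3 = (3 - (-2)·-1.8733 - (0.9)·-1.1927 - (-3.7)·1.8000) / (9.6) = 0.7278
  x_4 = (-10 - (3)·-1.8733 - (3)·-1.1927 - (-3)·0.7278) / (12) = 0.1151
Iteration 2:
  x_1 = (-11 - (3)·-1.1927 - (-2.1)·0.7278 - (2)·0.1151) / (10.1) = -0.6063
  x_2 = (-6 - (-1)·-0.6063 - (1.1)·0.7278 - (3)·0.1151) / (9.1) = -0.8519
  x_3 = (3 - (-2)·-0.6063 - (0.9)·-0.8519 - (-3.7)·0.1151) / (9.6) = 0.3104
  x_4 = (-10 - (3)·-0.6063 - (3)·-0.8519 - (-3)·0.3104) / (12) = -0.3912

-0.3912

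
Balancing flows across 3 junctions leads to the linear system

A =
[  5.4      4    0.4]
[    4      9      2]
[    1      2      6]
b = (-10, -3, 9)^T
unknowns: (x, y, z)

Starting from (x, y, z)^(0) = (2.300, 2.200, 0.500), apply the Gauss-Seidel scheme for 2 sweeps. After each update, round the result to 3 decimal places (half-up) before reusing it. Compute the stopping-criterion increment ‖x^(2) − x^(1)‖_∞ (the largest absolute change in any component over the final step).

Iteration 1:
  x = (-10 - (4)·2.200 - (0.4)·0.500) / (5.4) = -3.519
  y = (-3 - (4)·-3.519 - (2)·0.500) / (9) = 1.120
  z = (9 - (1)·-3.519 - (2)·1.120) / (6) = 1.713
Iteration 2:
  x = (-10 - (4)·1.120 - (0.4)·1.713) / (5.4) = -2.808
  y = (-3 - (4)·-2.808 - (2)·1.713) / (9) = 0.534
  z = (9 - (1)·-2.808 - (2)·0.534) / (6) = 1.790
Change: (0.711, -0.586, 0.077) → max |·| = 0.711

0.711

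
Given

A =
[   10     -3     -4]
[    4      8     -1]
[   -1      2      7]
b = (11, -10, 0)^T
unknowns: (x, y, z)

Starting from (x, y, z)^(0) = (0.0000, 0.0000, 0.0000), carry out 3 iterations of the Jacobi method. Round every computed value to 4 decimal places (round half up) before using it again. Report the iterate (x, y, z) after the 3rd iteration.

Iteration 1:
  x = (11 - (-3)·0.0000 - (-4)·0.0000) / (10) = 1.1000
  y = (-10 - (4)·0.0000 - (-1)·0.0000) / (8) = -1.2500
  z = (0 - (-1)·0.0000 - (2)·0.0000) / (7) = 0.0000
Iteration 2:
  x = (11 - (-3)·-1.2500 - (-4)·0.0000) / (10) = 0.7250
  y = (-10 - (4)·1.1000 - (-1)·0.0000) / (8) = -1.8000
  z = (0 - (-1)·1.1000 - (2)·-1.2500) / (7) = 0.5143
Iteration 3:
  x = (11 - (-3)·-1.8000 - (-4)·0.5143) / (10) = 0.7657
  y = (-10 - (4)·0.7250 - (-1)·0.5143) / (8) = -1.5482
  z = (0 - (-1)·0.7250 - (2)·-1.8000) / (7) = 0.6179

(0.7657, -1.5482, 0.6179)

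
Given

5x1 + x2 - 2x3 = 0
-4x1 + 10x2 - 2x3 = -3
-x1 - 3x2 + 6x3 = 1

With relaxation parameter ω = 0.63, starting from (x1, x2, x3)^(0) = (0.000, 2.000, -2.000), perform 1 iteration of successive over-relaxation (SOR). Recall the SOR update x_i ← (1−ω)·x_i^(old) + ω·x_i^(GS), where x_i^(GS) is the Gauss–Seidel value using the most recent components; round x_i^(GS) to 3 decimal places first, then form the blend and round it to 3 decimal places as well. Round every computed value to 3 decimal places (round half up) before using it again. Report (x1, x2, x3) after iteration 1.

Iteration 1:
  x1: GS value = (0 - (1)·2.000 - (-2)·-2.000) / (5) = -1.200;  x1 ← (1−ω)·0.000 + ω·-1.200 = -0.756
  x2: GS value = (-3 - (-4)·-0.756 - (-2)·-2.000) / (10) = -1.002;  x2 ← (1−ω)·2.000 + ω·-1.002 = 0.109
  x3: GS value = (1 - (-1)·-0.756 - (-3)·0.109) / (6) = 0.095;  x3 ← (1−ω)·-2.000 + ω·0.095 = -0.680

(-0.756, 0.109, -0.680)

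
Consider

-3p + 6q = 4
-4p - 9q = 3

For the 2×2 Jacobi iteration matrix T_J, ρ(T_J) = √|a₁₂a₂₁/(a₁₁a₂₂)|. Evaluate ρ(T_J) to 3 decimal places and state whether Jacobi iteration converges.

a₁₂a₂₁/(a₁₁a₂₂) = (6)·(-4) / ((-3)·(-9)) = -0.888889
ρ = √|-0.888889| = √0.888889 = 0.943
ρ < 1, so Jacobi converges

0.943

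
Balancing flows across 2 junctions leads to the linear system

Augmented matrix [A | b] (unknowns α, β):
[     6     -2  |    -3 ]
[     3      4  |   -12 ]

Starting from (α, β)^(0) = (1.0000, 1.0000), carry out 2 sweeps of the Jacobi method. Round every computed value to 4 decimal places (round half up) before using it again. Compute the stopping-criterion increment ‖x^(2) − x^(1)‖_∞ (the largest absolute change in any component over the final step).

Iteration 1:
  α = (-3 - (-2)·1.0000) / (6) = -0.1667
  β = (-12 - (3)·1.0000) / (4) = -3.7500
Iteration 2:
  α = (-3 - (-2)·-3.7500) / (6) = -1.7500
  β = (-12 - (3)·-0.1667) / (4) = -2.8750
Change: (-1.5833, 0.8750) → max |·| = 1.5833

1.5833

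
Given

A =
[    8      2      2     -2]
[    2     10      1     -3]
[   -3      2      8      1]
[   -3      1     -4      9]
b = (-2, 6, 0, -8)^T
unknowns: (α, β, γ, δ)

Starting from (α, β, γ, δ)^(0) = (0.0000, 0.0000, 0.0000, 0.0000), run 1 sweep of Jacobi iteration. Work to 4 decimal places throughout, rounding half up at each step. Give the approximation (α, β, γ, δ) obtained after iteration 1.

(-0.2500, 0.6000, 0.0000, -0.8889)

Iteration 1:
  α = (-2 - (2)·0.0000 - (2)·0.0000 - (-2)·0.0000) / (8) = -0.2500
  β = (6 - (2)·0.0000 - (1)·0.0000 - (-3)·0.0000) / (10) = 0.6000
  γ = (0 - (-3)·0.0000 - (2)·0.0000 - (1)·0.0000) / (8) = 0.0000
  δ = (-8 - (-3)·0.0000 - (1)·0.0000 - (-4)·0.0000) / (9) = -0.8889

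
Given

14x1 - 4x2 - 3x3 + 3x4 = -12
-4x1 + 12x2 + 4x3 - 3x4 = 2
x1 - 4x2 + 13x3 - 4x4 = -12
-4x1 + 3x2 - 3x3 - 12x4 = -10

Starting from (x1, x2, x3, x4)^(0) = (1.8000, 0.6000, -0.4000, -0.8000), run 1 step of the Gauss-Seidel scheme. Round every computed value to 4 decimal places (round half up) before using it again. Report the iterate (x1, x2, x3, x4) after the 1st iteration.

Iteration 1:
  x1 = (-12 - (-4)·0.6000 - (-3)·-0.4000 - (3)·-0.8000) / (14) = -0.6000
  x2 = (2 - (-4)·-0.6000 - (4)·-0.4000 - (-3)·-0.8000) / (12) = -0.1000
  x3 = (-12 - (1)·-0.6000 - (-4)·-0.1000 - (-4)·-0.8000) / (13) = -1.1538
  x4 = (-10 - (-4)·-0.6000 - (3)·-0.1000 - (-3)·-1.1538) / (-12) = 1.2968

(-0.6000, -0.1000, -1.1538, 1.2968)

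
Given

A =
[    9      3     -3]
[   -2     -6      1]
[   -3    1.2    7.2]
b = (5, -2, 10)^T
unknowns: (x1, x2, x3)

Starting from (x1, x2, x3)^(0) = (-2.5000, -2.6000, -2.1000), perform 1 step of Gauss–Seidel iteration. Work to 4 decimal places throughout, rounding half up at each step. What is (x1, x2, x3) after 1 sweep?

Iteration 1:
  x1 = (5 - (3)·-2.6000 - (-3)·-2.1000) / (9) = 0.7222
  x2 = (-2 - (-2)·0.7222 - (1)·-2.1000) / (-6) = -0.2574
  x3 = (10 - (-3)·0.7222 - (1.2)·-0.2574) / (7.2) = 1.7327

(0.7222, -0.2574, 1.7327)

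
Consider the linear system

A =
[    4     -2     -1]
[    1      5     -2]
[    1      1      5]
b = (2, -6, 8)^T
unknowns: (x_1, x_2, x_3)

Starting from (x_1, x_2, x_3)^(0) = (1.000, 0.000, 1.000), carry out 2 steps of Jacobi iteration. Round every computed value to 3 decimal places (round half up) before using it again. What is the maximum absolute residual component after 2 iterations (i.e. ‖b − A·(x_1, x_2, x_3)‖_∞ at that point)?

0.900

Iteration 1:
  x_1 = (2 - (-2)·0.000 - (-1)·1.000) / (4) = 0.750
  x_2 = (-6 - (1)·1.000 - (-2)·1.000) / (5) = -1.000
  x_3 = (8 - (1)·1.000 - (1)·0.000) / (5) = 1.400
Iteration 2:
  x_1 = (2 - (-2)·-1.000 - (-1)·1.400) / (4) = 0.350
  x_2 = (-6 - (1)·0.750 - (-2)·1.400) / (5) = -0.790
  x_3 = (8 - (1)·0.750 - (1)·-1.000) / (5) = 1.650
Residual b − A·x = (0.670, 0.900, 0.190); ∞-norm = 0.900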